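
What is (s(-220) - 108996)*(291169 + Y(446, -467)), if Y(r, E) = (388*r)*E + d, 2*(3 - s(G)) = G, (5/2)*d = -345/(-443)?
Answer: 3884004177278889/443 ≈ 8.7675e+12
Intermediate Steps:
d = 138/443 (d = 2*(-345/(-443))/5 = 2*(-345*(-1/443))/5 = (2/5)*(345/443) = 138/443 ≈ 0.31151)
s(G) = 3 - G/2
Y(r, E) = 138/443 + 388*E*r (Y(r, E) = (388*r)*E + 138/443 = 388*E*r + 138/443 = 138/443 + 388*E*r)
(s(-220) - 108996)*(291169 + Y(446, -467)) = ((3 - 1/2*(-220)) - 108996)*(291169 + (138/443 + 388*(-467)*446)) = ((3 + 110) - 108996)*(291169 + (138/443 - 80813416)) = (113 - 108996)*(291169 - 35800343150/443) = -108883*(-35671355283/443) = 3884004177278889/443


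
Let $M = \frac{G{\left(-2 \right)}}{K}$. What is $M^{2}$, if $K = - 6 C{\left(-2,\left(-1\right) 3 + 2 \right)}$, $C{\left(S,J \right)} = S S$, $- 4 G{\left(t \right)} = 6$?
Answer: $\frac{1}{256} \approx 0.0039063$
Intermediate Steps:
$G{\left(t \right)} = - \frac{3}{2}$ ($G{\left(t \right)} = \left(- \frac{1}{4}\right) 6 = - \frac{3}{2}$)
$C{\left(S,J \right)} = S^{2}$
$K = -24$ ($K = - 6 \left(-2\right)^{2} = \left(-6\right) 4 = -24$)
$M = \frac{1}{16}$ ($M = - \frac{3}{2 \left(-24\right)} = \left(- \frac{3}{2}\right) \left(- \frac{1}{24}\right) = \frac{1}{16} \approx 0.0625$)
$M^{2} = \left(\frac{1}{16}\right)^{2} = \frac{1}{256}$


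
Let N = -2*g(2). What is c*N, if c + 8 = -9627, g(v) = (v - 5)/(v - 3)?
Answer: 57810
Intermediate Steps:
g(v) = (-5 + v)/(-3 + v)
c = -9635 (c = -8 - 9627 = -9635)
N = -6 (N = -2*(-5 + 2)/(-3 + 2) = -2*(-3)/(-1) = -(-2)*(-3) = -2*3 = -6)
c*N = -9635*(-6) = 57810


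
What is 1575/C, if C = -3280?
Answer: -315/656 ≈ -0.48018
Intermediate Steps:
1575/C = 1575/(-3280) = 1575*(-1/3280) = -315/656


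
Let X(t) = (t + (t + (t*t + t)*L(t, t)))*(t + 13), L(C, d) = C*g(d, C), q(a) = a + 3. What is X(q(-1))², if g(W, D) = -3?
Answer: 230400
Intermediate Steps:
q(a) = 3 + a
L(C, d) = -3*C (L(C, d) = C*(-3) = -3*C)
X(t) = (13 + t)*(2*t - 3*t*(t + t²)) (X(t) = (t + (t + (t*t + t)*(-3*t)))*(t + 13) = (t + (t + (t² + t)*(-3*t)))*(13 + t) = (t + (t + (t + t²)*(-3*t)))*(13 + t) = (t + (t - 3*t*(t + t²)))*(13 + t) = (2*t - 3*t*(t + t²))*(13 + t) = (13 + t)*(2*t - 3*t*(t + t²)))
X(q(-1))² = ((3 - 1)*(26 - 42*(3 - 1)² - 37*(3 - 1) - 3*(3 - 1)³))² = (2*(26 - 42*2² - 37*2 - 3*2³))² = (2*(26 - 42*4 - 74 - 3*8))² = (2*(26 - 168 - 74 - 24))² = (2*(-240))² = (-480)² = 230400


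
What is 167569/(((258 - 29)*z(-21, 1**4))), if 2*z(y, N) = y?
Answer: -335138/4809 ≈ -69.690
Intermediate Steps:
z(y, N) = y/2
167569/(((258 - 29)*z(-21, 1**4))) = 167569/(((258 - 29)*((1/2)*(-21)))) = 167569/((229*(-21/2))) = 167569/(-4809/2) = 167569*(-2/4809) = -335138/4809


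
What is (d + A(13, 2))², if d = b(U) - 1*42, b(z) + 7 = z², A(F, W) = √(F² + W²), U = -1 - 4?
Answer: (-24 + √173)² ≈ 117.66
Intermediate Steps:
U = -5
b(z) = -7 + z²
d = -24 (d = (-7 + (-5)²) - 1*42 = (-7 + 25) - 42 = 18 - 42 = -24)
(d + A(13, 2))² = (-24 + √(13² + 2²))² = (-24 + √(169 + 4))² = (-24 + √173)²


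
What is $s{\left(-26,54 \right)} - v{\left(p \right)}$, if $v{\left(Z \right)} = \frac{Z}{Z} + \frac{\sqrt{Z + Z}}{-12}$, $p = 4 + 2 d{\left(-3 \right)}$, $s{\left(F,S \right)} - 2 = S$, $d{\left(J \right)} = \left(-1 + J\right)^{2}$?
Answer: $55 + \frac{\sqrt{2}}{2} \approx 55.707$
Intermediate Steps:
$s{\left(F,S \right)} = 2 + S$
$p = 36$ ($p = 4 + 2 \left(-1 - 3\right)^{2} = 4 + 2 \left(-4\right)^{2} = 4 + 2 \cdot 16 = 4 + 32 = 36$)
$v{\left(Z \right)} = 1 - \frac{\sqrt{2} \sqrt{Z}}{12}$ ($v{\left(Z \right)} = 1 + \sqrt{2 Z} \left(- \frac{1}{12}\right) = 1 + \sqrt{2} \sqrt{Z} \left(- \frac{1}{12}\right) = 1 - \frac{\sqrt{2} \sqrt{Z}}{12}$)
$s{\left(-26,54 \right)} - v{\left(p \right)} = \left(2 + 54\right) - \left(1 - \frac{\sqrt{2} \sqrt{36}}{12}\right) = 56 - \left(1 - \frac{1}{12} \sqrt{2} \cdot 6\right) = 56 - \left(1 - \frac{\sqrt{2}}{2}\right) = 55 + \frac{\sqrt{2}}{2}$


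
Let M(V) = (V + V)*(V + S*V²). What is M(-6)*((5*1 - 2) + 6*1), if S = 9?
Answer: -34344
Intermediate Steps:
M(V) = 2*V*(V + 9*V²) (M(V) = (V + V)*(V + 9*V²) = (2*V)*(V + 9*V²) = 2*V*(V + 9*V²))
M(-6)*((5*1 - 2) + 6*1) = ((-6)²*(2 + 18*(-6)))*((5*1 - 2) + 6*1) = (36*(2 - 108))*((5 - 2) + 6) = (36*(-106))*(3 + 6) = -3816*9 = -34344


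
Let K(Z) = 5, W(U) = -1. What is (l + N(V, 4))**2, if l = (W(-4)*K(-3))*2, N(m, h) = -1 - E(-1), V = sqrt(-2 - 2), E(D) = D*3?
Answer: 64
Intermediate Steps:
E(D) = 3*D
V = 2*I (V = sqrt(-4) = 2*I ≈ 2.0*I)
N(m, h) = 2 (N(m, h) = -1 - 3*(-1) = -1 - 1*(-3) = -1 + 3 = 2)
l = -10 (l = -1*5*2 = -5*2 = -10)
(l + N(V, 4))**2 = (-10 + 2)**2 = (-8)**2 = 64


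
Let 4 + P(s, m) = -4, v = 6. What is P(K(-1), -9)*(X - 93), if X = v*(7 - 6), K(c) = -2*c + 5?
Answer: 696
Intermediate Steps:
K(c) = 5 - 2*c
X = 6 (X = 6*(7 - 6) = 6*1 = 6)
P(s, m) = -8 (P(s, m) = -4 - 4 = -8)
P(K(-1), -9)*(X - 93) = -8*(6 - 93) = -8*(-87) = 696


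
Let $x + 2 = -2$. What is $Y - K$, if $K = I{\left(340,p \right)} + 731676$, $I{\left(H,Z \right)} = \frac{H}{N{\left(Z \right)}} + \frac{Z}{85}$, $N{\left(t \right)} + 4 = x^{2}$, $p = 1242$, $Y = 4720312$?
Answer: $\frac{1017091229}{255} \approx 3.9886 \cdot 10^{6}$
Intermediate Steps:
$x = -4$ ($x = -2 - 2 = -4$)
$N{\left(t \right)} = 12$ ($N{\left(t \right)} = -4 + \left(-4\right)^{2} = -4 + 16 = 12$)
$I{\left(H,Z \right)} = \frac{H}{12} + \frac{Z}{85}$
$K = \frac{186588331}{255}$ ($K = \left(\frac{1}{12} \cdot 340 + \frac{1}{85} \cdot 1242\right) + 731676 = \left(\frac{85}{3} + \frac{1242}{85}\right) + 731676 = \frac{10951}{255} + 731676 = \frac{186588331}{255} \approx 7.3172 \cdot 10^{5}$)
$Y - K = 4720312 - \frac{186588331}{255} = \frac{1017091229}{255}$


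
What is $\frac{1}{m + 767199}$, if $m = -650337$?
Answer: $\frac{1}{116862} \approx 8.5571 \cdot 10^{-6}$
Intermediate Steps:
$\frac{1}{m + 767199} = \frac{1}{-650337 + 767199} = \frac{1}{116862}$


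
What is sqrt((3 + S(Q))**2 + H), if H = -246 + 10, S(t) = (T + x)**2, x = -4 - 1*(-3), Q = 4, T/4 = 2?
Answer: 2*sqrt(617) ≈ 49.679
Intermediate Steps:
T = 8 (T = 4*2 = 8)
x = -1 (x = -4 + 3 = -1)
S(t) = 49 (S(t) = (8 - 1)**2 = 7**2 = 49)
H = -236
sqrt((3 + S(Q))**2 + H) = sqrt((3 + 49)**2 - 236) = sqrt(52**2 - 236) = sqrt(2704 - 236) = sqrt(2468) = 2*sqrt(617)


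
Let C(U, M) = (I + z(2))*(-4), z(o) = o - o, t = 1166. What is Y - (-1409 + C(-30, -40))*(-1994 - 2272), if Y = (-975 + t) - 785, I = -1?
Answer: -5994324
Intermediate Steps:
z(o) = 0
C(U, M) = 4 (C(U, M) = (-1 + 0)*(-4) = -1*(-4) = 4)
Y = -594 (Y = (-975 + 1166) - 785 = 191 - 785 = -594)
Y - (-1409 + C(-30, -40))*(-1994 - 2272) = -594 - (-1409 + 4)*(-1994 - 2272) = -594 - (-1405)*(-4266) = -594 - 1*5993730 = -594 - 5993730 = -5994324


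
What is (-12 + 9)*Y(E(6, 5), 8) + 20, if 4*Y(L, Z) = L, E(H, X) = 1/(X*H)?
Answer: 799/40 ≈ 19.975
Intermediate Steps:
E(H, X) = 1/(H*X)
Y(L, Z) = L/4
(-12 + 9)*Y(E(6, 5), 8) + 20 = (-12 + 9)*((1/(6*5))/4) + 20 = -3*(⅙)*(⅕)/4 + 20 = -3/(4*30) + 20 = -3*1/120 + 20 = -1/40 + 20 = 799/40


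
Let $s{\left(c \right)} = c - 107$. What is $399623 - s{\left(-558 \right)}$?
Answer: $400288$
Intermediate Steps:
$s{\left(c \right)} = -107 + c$ ($s{\left(c \right)} = c - 107 = -107 + c$)
$399623 - s{\left(-558 \right)} = 399623 - \left(-107 - 558\right) = 399623 - -665 = 399623 + 665 = 400288$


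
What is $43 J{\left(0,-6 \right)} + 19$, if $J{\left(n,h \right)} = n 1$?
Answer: $19$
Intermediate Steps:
$J{\left(n,h \right)} = n$
$43 J{\left(0,-6 \right)} + 19 = 43 \cdot 0 + 19 = 0 + 19 = 19$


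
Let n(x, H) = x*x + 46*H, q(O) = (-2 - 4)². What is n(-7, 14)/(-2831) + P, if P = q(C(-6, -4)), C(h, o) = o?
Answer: 101223/2831 ≈ 35.755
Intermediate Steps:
q(O) = 36 (q(O) = (-6)² = 36)
n(x, H) = x² + 46*H
P = 36
n(-7, 14)/(-2831) + P = ((-7)² + 46*14)/(-2831) + 36 = (49 + 644)*(-1/2831) + 36 = 693*(-1/2831) + 36 = -693/2831 + 36 = 101223/2831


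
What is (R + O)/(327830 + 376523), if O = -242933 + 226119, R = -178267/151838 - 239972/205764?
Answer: -131347365004093/5501488961422974 ≈ -0.023875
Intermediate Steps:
R = -18279449881/7810698558 (R = -178267*1/151838 - 239972*1/205764 = -178267/151838 - 59993/51441 = -18279449881/7810698558 ≈ -2.3403)
O = -16814
(R + O)/(327830 + 376523) = (-18279449881/7810698558 - 16814)/(327830 + 376523) = -131347365004093/7810698558/704353 = -131347365004093/7810698558*1/704353 = -131347365004093/5501488961422974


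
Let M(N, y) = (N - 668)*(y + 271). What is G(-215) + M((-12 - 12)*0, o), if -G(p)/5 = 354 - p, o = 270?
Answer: -364233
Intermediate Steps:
M(N, y) = (-668 + N)*(271 + y)
G(p) = -1770 + 5*p (G(p) = -5*(354 - p) = -1770 + 5*p)
G(-215) + M((-12 - 12)*0, o) = (-1770 + 5*(-215)) + (-181028 - 668*270 + 271*((-12 - 12)*0) + ((-12 - 12)*0)*270) = (-1770 - 1075) + (-181028 - 180360 + 271*(-24*0) - 24*0*270) = -2845 + (-181028 - 180360 + 271*0 + 0*270) = -2845 + (-181028 - 180360 + 0 + 0) = -2845 - 361388 = -364233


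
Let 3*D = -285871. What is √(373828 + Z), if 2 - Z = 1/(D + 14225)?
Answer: 3*√614164210618413/121598 ≈ 611.42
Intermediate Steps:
D = -285871/3 (D = (⅓)*(-285871) = -285871/3 ≈ -95290.)
Z = 486395/243196 (Z = 2 - 1/(-285871/3 + 14225) = 2 - 1/(-243196/3) = 2 - 1*(-3/243196) = 2 + 3/243196 = 486395/243196 ≈ 2.0000)
√(373828 + Z) = √(373828 + 486395/243196) = √(90913960683/243196) = 3*√614164210618413/121598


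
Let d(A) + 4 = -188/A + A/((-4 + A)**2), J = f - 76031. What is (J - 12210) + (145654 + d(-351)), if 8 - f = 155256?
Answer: -4327862581726/44234775 ≈ -97839.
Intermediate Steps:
f = -155248 (f = 8 - 1*155256 = 8 - 155256 = -155248)
J = -231279 (J = -155248 - 76031 = -231279)
d(A) = -4 - 188/A + A/(-4 + A)**2 (d(A) = -4 + (-188/A + A/((-4 + A)**2)) = -4 + (-188/A + A/(-4 + A)**2) = -4 - 188/A + A/(-4 + A)**2)
(J - 12210) + (145654 + d(-351)) = (-231279 - 12210) + (145654 + (-4 - 188/(-351) - 351/(-4 - 351)**2)) = -243489 + (145654 + (-4 - 188*(-1/351) - 351/(-355)**2)) = -243489 + (145654 + (-4 + 188/351 - 351*1/126025)) = -243489 + (145654 + (-4 + 188/351 - 351/126025)) = -243489 + (145654 - 153369601/44234775) = -243489 + 6442818548249/44234775 = -4327862581726/44234775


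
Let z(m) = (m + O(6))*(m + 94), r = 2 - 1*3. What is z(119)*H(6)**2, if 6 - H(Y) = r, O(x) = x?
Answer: 1304625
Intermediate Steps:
r = -1 (r = 2 - 3 = -1)
z(m) = (6 + m)*(94 + m) (z(m) = (m + 6)*(m + 94) = (6 + m)*(94 + m))
H(Y) = 7 (H(Y) = 6 - 1*(-1) = 6 + 1 = 7)
z(119)*H(6)**2 = (564 + 119**2 + 100*119)*7**2 = (564 + 14161 + 11900)*49 = 26625*49 = 1304625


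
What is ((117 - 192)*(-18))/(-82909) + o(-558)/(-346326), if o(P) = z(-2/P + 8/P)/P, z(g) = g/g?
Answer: -260887292891/16022156622372 ≈ -0.016283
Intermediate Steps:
z(g) = 1
o(P) = 1/P
((117 - 192)*(-18))/(-82909) + o(-558)/(-346326) = ((117 - 192)*(-18))/(-82909) + 1/(-558*(-346326)) = -75*(-18)*(-1/82909) - 1/558*(-1/346326) = 1350*(-1/82909) + 1/193249908 = -1350/82909 + 1/193249908 = -260887292891/16022156622372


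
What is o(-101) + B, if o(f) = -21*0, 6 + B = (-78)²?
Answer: 6078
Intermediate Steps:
B = 6078 (B = -6 + (-78)² = -6 + 6084 = 6078)
o(f) = 0
o(-101) + B = 0 + 6078 = 6078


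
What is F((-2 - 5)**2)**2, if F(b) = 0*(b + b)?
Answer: 0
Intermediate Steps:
F(b) = 0 (F(b) = 0*(2*b) = 0)
F((-2 - 5)**2)**2 = 0**2 = 0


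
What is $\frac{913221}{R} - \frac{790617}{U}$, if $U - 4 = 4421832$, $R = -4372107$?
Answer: $- \frac{16766835825}{43249977916} \approx -0.38767$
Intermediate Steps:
$U = 4421836$ ($U = 4 + 4421832 = 4421836$)
$\frac{913221}{R} - \frac{790617}{U} = \frac{913221}{-4372107} - \frac{790617}{4421836} = 913221 \left(- \frac{1}{4372107}\right) - \frac{790617}{4421836} = - \frac{2043}{9781} - \frac{790617}{4421836} = - \frac{16766835825}{43249977916}$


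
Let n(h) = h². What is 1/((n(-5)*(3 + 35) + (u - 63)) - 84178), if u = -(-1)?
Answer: -1/83290 ≈ -1.2006e-5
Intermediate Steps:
u = 1 (u = -1*(-1) = 1)
1/((n(-5)*(3 + 35) + (u - 63)) - 84178) = 1/(((-5)²*(3 + 35) + (1 - 63)) - 84178) = 1/((25*38 - 62) - 84178) = 1/((950 - 62) - 84178) = 1/(888 - 84178) = 1/(-83290) = -1/83290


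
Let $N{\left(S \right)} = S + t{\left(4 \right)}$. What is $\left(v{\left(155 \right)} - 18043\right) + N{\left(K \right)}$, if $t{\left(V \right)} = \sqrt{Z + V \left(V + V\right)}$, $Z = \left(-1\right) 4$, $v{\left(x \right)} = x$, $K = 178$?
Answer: $-17710 + 2 \sqrt{7} \approx -17705.0$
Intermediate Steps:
$Z = -4$
$t{\left(V \right)} = \sqrt{-4 + 2 V^{2}}$ ($t{\left(V \right)} = \sqrt{-4 + V \left(V + V\right)} = \sqrt{-4 + V 2 V} = \sqrt{-4 + 2 V^{2}}$)
$N{\left(S \right)} = S + 2 \sqrt{7}$ ($N{\left(S \right)} = S + \sqrt{-4 + 2 \cdot 4^{2}} = S + \sqrt{-4 + 2 \cdot 16} = S + \sqrt{-4 + 32} = S + \sqrt{28} = S + 2 \sqrt{7}$)
$\left(v{\left(155 \right)} - 18043\right) + N{\left(K \right)} = \left(155 - 18043\right) + \left(178 + 2 \sqrt{7}\right) = -17888 + \left(178 + 2 \sqrt{7}\right) = -17710 + 2 \sqrt{7}$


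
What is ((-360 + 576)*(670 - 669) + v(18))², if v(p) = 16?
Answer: 53824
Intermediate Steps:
((-360 + 576)*(670 - 669) + v(18))² = ((-360 + 576)*(670 - 669) + 16)² = (216*1 + 16)² = (216 + 16)² = 232² = 53824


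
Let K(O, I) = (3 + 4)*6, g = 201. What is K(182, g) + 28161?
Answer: 28203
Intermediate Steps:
K(O, I) = 42 (K(O, I) = 7*6 = 42)
K(182, g) + 28161 = 42 + 28161 = 28203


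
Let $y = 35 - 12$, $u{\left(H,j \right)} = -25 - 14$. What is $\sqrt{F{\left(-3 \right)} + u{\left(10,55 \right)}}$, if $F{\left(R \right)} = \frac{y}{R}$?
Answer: $\frac{2 i \sqrt{105}}{3} \approx 6.8313 i$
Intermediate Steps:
$u{\left(H,j \right)} = -39$
$y = 23$ ($y = 35 - 12 = 23$)
$F{\left(R \right)} = \frac{23}{R}$
$\sqrt{F{\left(-3 \right)} + u{\left(10,55 \right)}} = \sqrt{\frac{23}{-3} - 39} = \sqrt{23 \left(- \frac{1}{3}\right) - 39} = \sqrt{- \frac{23}{3} - 39} = \sqrt{- \frac{140}{3}} = \frac{2 i \sqrt{105}}{3}$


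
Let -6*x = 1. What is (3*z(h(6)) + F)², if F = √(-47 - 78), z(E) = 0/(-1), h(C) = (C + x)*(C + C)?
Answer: -125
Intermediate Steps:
x = -⅙ (x = -⅙*1 = -⅙ ≈ -0.16667)
h(C) = 2*C*(-⅙ + C) (h(C) = (C - ⅙)*(C + C) = (-⅙ + C)*(2*C) = 2*C*(-⅙ + C))
z(E) = 0 (z(E) = 0*(-1) = 0)
F = 5*I*√5 (F = √(-125) = 5*I*√5 ≈ 11.18*I)
(3*z(h(6)) + F)² = (3*0 + 5*I*√5)² = (0 + 5*I*√5)² = (5*I*√5)² = -125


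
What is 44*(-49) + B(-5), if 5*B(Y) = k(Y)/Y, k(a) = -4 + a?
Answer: -53891/25 ≈ -2155.6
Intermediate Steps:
B(Y) = (-4 + Y)/(5*Y) (B(Y) = ((-4 + Y)/Y)/5 = (-4 + Y)/(5*Y))
44*(-49) + B(-5) = 44*(-49) + (1/5)*(-4 - 5)/(-5) = -2156 + (1/5)*(-1/5)*(-9) = -2156 + 9/25 = -53891/25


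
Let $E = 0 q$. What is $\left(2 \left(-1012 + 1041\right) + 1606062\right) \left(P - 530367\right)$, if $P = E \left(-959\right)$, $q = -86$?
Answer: $-851833046040$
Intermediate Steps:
$E = 0$ ($E = 0 \left(-86\right) = 0$)
$P = 0$ ($P = 0 \left(-959\right) = 0$)
$\left(2 \left(-1012 + 1041\right) + 1606062\right) \left(P - 530367\right) = \left(2 \left(-1012 + 1041\right) + 1606062\right) \left(0 - 530367\right) = \left(2 \cdot 29 + 1606062\right) \left(-530367\right) = \left(58 + 1606062\right) \left(-530367\right) = 1606120 \left(-530367\right) = -851833046040$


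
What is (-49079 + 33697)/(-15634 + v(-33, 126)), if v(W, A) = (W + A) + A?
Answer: 15382/15415 ≈ 0.99786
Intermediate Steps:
v(W, A) = W + 2*A (v(W, A) = (A + W) + A = W + 2*A)
(-49079 + 33697)/(-15634 + v(-33, 126)) = (-49079 + 33697)/(-15634 + (-33 + 2*126)) = -15382/(-15634 + (-33 + 252)) = -15382/(-15634 + 219) = -15382/(-15415) = -15382*(-1/15415) = 15382/15415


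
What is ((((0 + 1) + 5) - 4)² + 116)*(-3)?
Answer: -360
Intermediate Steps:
((((0 + 1) + 5) - 4)² + 116)*(-3) = (((1 + 5) - 4)² + 116)*(-3) = ((6 - 4)² + 116)*(-3) = (2² + 116)*(-3) = (4 + 116)*(-3) = 120*(-3) = -360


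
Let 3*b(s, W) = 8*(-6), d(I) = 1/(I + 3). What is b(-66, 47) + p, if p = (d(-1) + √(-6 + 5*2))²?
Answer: -39/4 ≈ -9.7500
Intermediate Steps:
d(I) = 1/(3 + I)
b(s, W) = -16 (b(s, W) = (8*(-6))/3 = (⅓)*(-48) = -16)
p = 25/4 (p = (1/(3 - 1) + √(-6 + 5*2))² = (1/2 + √(-6 + 10))² = (½ + √4)² = (½ + 2)² = (5/2)² = 25/4 ≈ 6.2500)
b(-66, 47) + p = -16 + 25/4 = -39/4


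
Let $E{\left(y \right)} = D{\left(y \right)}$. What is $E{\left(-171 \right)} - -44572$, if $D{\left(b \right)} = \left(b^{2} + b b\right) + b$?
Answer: $102883$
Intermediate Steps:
$D{\left(b \right)} = b + 2 b^{2}$ ($D{\left(b \right)} = \left(b^{2} + b^{2}\right) + b = 2 b^{2} + b = b + 2 b^{2}$)
$E{\left(y \right)} = y \left(1 + 2 y\right)$
$E{\left(-171 \right)} - -44572 = - 171 \left(1 + 2 \left(-171\right)\right) - -44572 = - 171 \left(1 - 342\right) + 44572 = \left(-171\right) \left(-341\right) + 44572 = 58311 + 44572 = 102883$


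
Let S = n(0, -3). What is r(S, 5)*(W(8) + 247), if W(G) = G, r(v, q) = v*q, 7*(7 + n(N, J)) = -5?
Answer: -68850/7 ≈ -9835.7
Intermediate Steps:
n(N, J) = -54/7 (n(N, J) = -7 + (⅐)*(-5) = -7 - 5/7 = -54/7)
S = -54/7 ≈ -7.7143
r(v, q) = q*v
r(S, 5)*(W(8) + 247) = (5*(-54/7))*(8 + 247) = -270/7*255 = -68850/7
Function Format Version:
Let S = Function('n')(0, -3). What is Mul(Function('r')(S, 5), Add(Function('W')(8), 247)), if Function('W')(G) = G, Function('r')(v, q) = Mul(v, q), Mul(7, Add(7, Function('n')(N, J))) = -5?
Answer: Rational(-68850, 7) ≈ -9835.7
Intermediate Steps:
Function('n')(N, J) = Rational(-54, 7) (Function('n')(N, J) = Add(-7, Mul(Rational(1, 7), -5)) = Add(-7, Rational(-5, 7)) = Rational(-54, 7))
S = Rational(-54, 7) ≈ -7.7143
Function('r')(v, q) = Mul(q, v)
Mul(Function('r')(S, 5), Add(Function('W')(8), 247)) = Mul(Mul(5, Rational(-54, 7)), Add(8, 247)) = Mul(Rational(-270, 7), 255) = Rational(-68850, 7)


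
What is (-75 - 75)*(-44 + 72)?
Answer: -4200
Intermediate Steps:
(-75 - 75)*(-44 + 72) = -150*28 = -4200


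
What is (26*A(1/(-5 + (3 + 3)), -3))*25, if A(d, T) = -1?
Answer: -650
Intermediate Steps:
(26*A(1/(-5 + (3 + 3)), -3))*25 = (26*(-1))*25 = -26*25 = -650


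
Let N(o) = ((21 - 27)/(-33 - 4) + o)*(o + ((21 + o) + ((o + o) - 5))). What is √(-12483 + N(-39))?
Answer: I*√9645567/37 ≈ 83.939*I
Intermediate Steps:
N(o) = (16 + 4*o)*(6/37 + o) (N(o) = (-6/(-37) + o)*(o + ((21 + o) + (2*o - 5))) = (-6*(-1/37) + o)*(o + ((21 + o) + (-5 + 2*o))) = (6/37 + o)*(o + (16 + 3*o)) = (6/37 + o)*(16 + 4*o) = (16 + 4*o)*(6/37 + o))
√(-12483 + N(-39)) = √(-12483 + (96/37 + 4*(-39)² + (616/37)*(-39))) = √(-12483 + (96/37 + 4*1521 - 24024/37)) = √(-12483 + (96/37 + 6084 - 24024/37)) = √(-12483 + 201180/37) = √(-260691/37) = I*√9645567/37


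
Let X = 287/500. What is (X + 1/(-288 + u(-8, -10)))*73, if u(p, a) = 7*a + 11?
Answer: 7233497/173500 ≈ 41.692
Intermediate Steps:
u(p, a) = 11 + 7*a
X = 287/500 (X = 287*(1/500) = 287/500 ≈ 0.57400)
(X + 1/(-288 + u(-8, -10)))*73 = (287/500 + 1/(-288 + (11 + 7*(-10))))*73 = (287/500 + 1/(-288 + (11 - 70)))*73 = (287/500 + 1/(-288 - 59))*73 = (287/500 + 1/(-347))*73 = (287/500 - 1/347)*73 = (99089/173500)*73 = 7233497/173500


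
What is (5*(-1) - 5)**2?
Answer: 100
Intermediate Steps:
(5*(-1) - 5)**2 = (-5 - 5)**2 = (-10)**2 = 100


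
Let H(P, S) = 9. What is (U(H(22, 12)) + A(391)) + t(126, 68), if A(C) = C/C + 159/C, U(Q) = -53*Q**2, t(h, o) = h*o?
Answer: 1672075/391 ≈ 4276.4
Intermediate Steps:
A(C) = 1 + 159/C
(U(H(22, 12)) + A(391)) + t(126, 68) = (-53*9**2 + (159 + 391)/391) + 126*68 = (-53*81 + (1/391)*550) + 8568 = (-4293 + 550/391) + 8568 = -1678013/391 + 8568 = 1672075/391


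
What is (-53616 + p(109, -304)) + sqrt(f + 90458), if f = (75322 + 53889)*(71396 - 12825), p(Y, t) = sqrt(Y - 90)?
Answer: -53616 + sqrt(19) + sqrt(7568107939) ≈ 33383.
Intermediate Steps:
p(Y, t) = sqrt(-90 + Y)
f = 7568017481 (f = 129211*58571 = 7568017481)
(-53616 + p(109, -304)) + sqrt(f + 90458) = (-53616 + sqrt(-90 + 109)) + sqrt(7568017481 + 90458) = (-53616 + sqrt(19)) + sqrt(7568107939) = -53616 + sqrt(19) + sqrt(7568107939)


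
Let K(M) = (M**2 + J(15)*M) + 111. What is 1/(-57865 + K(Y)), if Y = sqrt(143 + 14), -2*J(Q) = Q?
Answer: -76796/4423207437 + 10*sqrt(157)/4423207437 ≈ -1.7334e-5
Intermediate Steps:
J(Q) = -Q/2
Y = sqrt(157) ≈ 12.530
K(M) = 111 + M**2 - 15*M/2 (K(M) = (M**2 + (-1/2*15)*M) + 111 = (M**2 - 15*M/2) + 111 = 111 + M**2 - 15*M/2)
1/(-57865 + K(Y)) = 1/(-57865 + (111 + (sqrt(157))**2 - 15*sqrt(157)/2)) = 1/(-57865 + (111 + 157 - 15*sqrt(157)/2)) = 1/(-57865 + (268 - 15*sqrt(157)/2)) = 1/(-57597 - 15*sqrt(157)/2)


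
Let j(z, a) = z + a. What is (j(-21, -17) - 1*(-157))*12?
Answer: 1428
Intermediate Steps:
j(z, a) = a + z
(j(-21, -17) - 1*(-157))*12 = ((-17 - 21) - 1*(-157))*12 = (-38 + 157)*12 = 119*12 = 1428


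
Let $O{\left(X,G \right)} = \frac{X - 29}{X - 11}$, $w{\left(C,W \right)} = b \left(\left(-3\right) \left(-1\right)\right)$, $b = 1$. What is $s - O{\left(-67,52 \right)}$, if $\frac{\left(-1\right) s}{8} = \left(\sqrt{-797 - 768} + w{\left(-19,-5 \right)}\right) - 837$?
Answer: $\frac{86720}{13} - 8 i \sqrt{1565} \approx 6670.8 - 316.48 i$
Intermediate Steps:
$w{\left(C,W \right)} = 3$ ($w{\left(C,W \right)} = 1 \left(\left(-3\right) \left(-1\right)\right) = 1 \cdot 3 = 3$)
$O{\left(X,G \right)} = \frac{-29 + X}{-11 + X}$
$s = 6672 - 8 i \sqrt{1565}$ ($s = - 8 \left(\left(\sqrt{-797 - 768} + 3\right) - 837\right) = - 8 \left(\left(\sqrt{-1565} + 3\right) - 837\right) = - 8 \left(\left(i \sqrt{1565} + 3\right) - 837\right) = - 8 \left(\left(3 + i \sqrt{1565}\right) - 837\right) = - 8 \left(-834 + i \sqrt{1565}\right) = 6672 - 8 i \sqrt{1565} \approx 6672.0 - 316.48 i$)
$s - O{\left(-67,52 \right)} = \left(6672 - 8 i \sqrt{1565}\right) - \frac{-29 - 67}{-11 - 67} = \left(6672 - 8 i \sqrt{1565}\right) - \frac{1}{-78} \left(-96\right) = \left(6672 - 8 i \sqrt{1565}\right) - \left(- \frac{1}{78}\right) \left(-96\right) = \left(6672 - 8 i \sqrt{1565}\right) - \frac{16}{13} = \frac{86720}{13} - 8 i \sqrt{1565}$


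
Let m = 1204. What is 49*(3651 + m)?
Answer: 237895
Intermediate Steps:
49*(3651 + m) = 49*(3651 + 1204) = 49*4855 = 237895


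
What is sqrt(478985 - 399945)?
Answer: 8*sqrt(1235) ≈ 281.14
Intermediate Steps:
sqrt(478985 - 399945) = sqrt(79040) = 8*sqrt(1235)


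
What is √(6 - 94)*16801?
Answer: 33602*I*√22 ≈ 1.5761e+5*I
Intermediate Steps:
√(6 - 94)*16801 = √(-88)*16801 = (2*I*√22)*16801 = 33602*I*√22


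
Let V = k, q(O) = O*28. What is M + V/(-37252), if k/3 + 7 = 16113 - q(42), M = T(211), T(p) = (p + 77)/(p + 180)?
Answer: -3392157/7282766 ≈ -0.46578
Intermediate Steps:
q(O) = 28*O
T(p) = (77 + p)/(180 + p)
M = 288/391 (M = (77 + 211)/(180 + 211) = 288/391 ≈ 0.73657)
k = 44790 (k = -21 + 3*(16113 - 28*42) = -21 + 3*(16113 - 1*1176) = -21 + 3*(16113 - 1176) = -21 + 3*14937 = -21 + 44811 = 44790)
V = 44790
M + V/(-37252) = 288/391 + 44790/(-37252) = 288/391 + 44790*(-1/37252) = 288/391 - 22395/18626 = -3392157/7282766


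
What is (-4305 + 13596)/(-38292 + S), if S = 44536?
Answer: 9291/6244 ≈ 1.4880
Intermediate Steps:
(-4305 + 13596)/(-38292 + S) = (-4305 + 13596)/(-38292 + 44536) = 9291/6244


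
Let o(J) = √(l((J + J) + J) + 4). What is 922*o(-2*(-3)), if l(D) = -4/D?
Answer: 922*√34/3 ≈ 1792.0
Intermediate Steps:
o(J) = √(4 - 4/(3*J)) (o(J) = √(-4/((J + J) + J) + 4) = √(-4/(2*J + J) + 4) = √(-4*1/(3*J) + 4) = √(-4/(3*J) + 4) = √(4 - 4/(3*J)))
922*o(-2*(-3)) = 922*(2*√(9 - 3/((-2*(-3))))/3) = 922*(2*√(9 - 3/6)/3) = 922*(2*√(9 - 3*⅙)/3) = 922*(2*√(9 - ½)/3) = 922*(2*√(17/2)/3) = 922*(2*(√34/2)/3) = 922*(√34/3) = 922*√34/3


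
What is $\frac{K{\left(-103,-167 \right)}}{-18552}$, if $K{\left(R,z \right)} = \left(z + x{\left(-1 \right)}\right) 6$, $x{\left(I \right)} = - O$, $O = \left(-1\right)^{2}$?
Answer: $\frac{42}{773} \approx 0.054334$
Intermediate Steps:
$O = 1$
$x{\left(I \right)} = -1$ ($x{\left(I \right)} = \left(-1\right) 1 = -1$)
$K{\left(R,z \right)} = -6 + 6 z$ ($K{\left(R,z \right)} = \left(z - 1\right) 6 = \left(-1 + z\right) 6 = -6 + 6 z$)
$\frac{K{\left(-103,-167 \right)}}{-18552} = \frac{-6 + 6 \left(-167\right)}{-18552} = \left(-6 - 1002\right) \left(- \frac{1}{18552}\right) = \left(-1008\right) \left(- \frac{1}{18552}\right) = \frac{42}{773}$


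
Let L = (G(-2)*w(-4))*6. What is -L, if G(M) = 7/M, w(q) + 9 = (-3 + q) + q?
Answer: -420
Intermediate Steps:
w(q) = -12 + 2*q (w(q) = -9 + ((-3 + q) + q) = -9 + (-3 + 2*q) = -12 + 2*q)
L = 420 (L = ((7/(-2))*(-12 + 2*(-4)))*6 = ((7*(-1/2))*(-12 - 8))*6 = -7/2*(-20)*6 = 70*6 = 420)
-L = -1*420 = -420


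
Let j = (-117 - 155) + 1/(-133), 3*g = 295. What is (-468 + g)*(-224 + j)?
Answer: 73159621/399 ≈ 1.8336e+5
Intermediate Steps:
g = 295/3 (g = (1/3)*295 = 295/3 ≈ 98.333)
j = -36177/133 (j = -272 - 1/133 = -36177/133 ≈ -272.01)
(-468 + g)*(-224 + j) = (-468 + 295/3)*(-224 - 36177/133) = -1109/3*(-65969/133) = 73159621/399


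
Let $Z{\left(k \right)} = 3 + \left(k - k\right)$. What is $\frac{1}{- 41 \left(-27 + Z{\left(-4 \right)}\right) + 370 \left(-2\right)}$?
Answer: $\frac{1}{244} \approx 0.0040984$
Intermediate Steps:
$Z{\left(k \right)} = 3$ ($Z{\left(k \right)} = 3 + 0 = 3$)
$\frac{1}{- 41 \left(-27 + Z{\left(-4 \right)}\right) + 370 \left(-2\right)} = \frac{1}{- 41 \left(-27 + 3\right) + 370 \left(-2\right)} = \frac{1}{\left(-41\right) \left(-24\right) - 740} = \frac{1}{984 - 740} = \frac{1}{244}$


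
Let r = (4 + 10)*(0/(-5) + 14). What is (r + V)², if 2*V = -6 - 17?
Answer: 136161/4 ≈ 34040.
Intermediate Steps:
V = -23/2 (V = (-6 - 17)/2 = (½)*(-23) = -23/2 ≈ -11.500)
r = 196 (r = 14*(-⅕*0 + 14) = 14*(0 + 14) = 14*14 = 196)
(r + V)² = (196 - 23/2)² = (369/2)² = 136161/4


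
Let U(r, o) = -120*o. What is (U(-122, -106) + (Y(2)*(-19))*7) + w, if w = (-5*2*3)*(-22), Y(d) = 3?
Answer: 12981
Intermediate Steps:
w = 660 (w = -10*3*(-22) = -30*(-22) = 660)
(U(-122, -106) + (Y(2)*(-19))*7) + w = (-120*(-106) + (3*(-19))*7) + 660 = (12720 - 57*7) + 660 = (12720 - 399) + 660 = 12321 + 660 = 12981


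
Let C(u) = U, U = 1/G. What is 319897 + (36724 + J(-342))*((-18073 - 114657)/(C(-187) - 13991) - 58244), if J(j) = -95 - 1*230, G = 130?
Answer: -3854750061524411/1818829 ≈ -2.1194e+9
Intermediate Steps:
J(j) = -325 (J(j) = -95 - 230 = -325)
U = 1/130 ≈ 0.0076923
C(u) = 1/130
319897 + (36724 + J(-342))*((-18073 - 114657)/(C(-187) - 13991) - 58244) = 319897 + (36724 - 325)*((-18073 - 114657)/(1/130 - 13991) - 58244) = 319897 + 36399*(-132730/(-1818829/130) - 58244) = 319897 + 36399*(-132730*(-130/1818829) - 58244) = 319897 + 36399*(17254900/1818829 - 58244) = 319897 + 36399*(-105918621376/1818829) = 319897 - 3855331899465024/1818829 = -3854750061524411/1818829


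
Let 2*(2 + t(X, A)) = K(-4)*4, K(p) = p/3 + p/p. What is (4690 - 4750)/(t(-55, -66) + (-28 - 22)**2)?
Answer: -45/1873 ≈ -0.024026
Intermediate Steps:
K(p) = 1 + p/3 (K(p) = p*(1/3) + 1 = p/3 + 1 = 1 + p/3)
t(X, A) = -8/3 (t(X, A) = -2 + ((1 + (1/3)*(-4))*4)/2 = -2 + ((1 - 4/3)*4)/2 = -2 + (-1/3*4)/2 = -2 + (1/2)*(-4/3) = -2 - 2/3 = -8/3)
(4690 - 4750)/(t(-55, -66) + (-28 - 22)**2) = (4690 - 4750)/(-8/3 + (-28 - 22)**2) = -60/(-8/3 + (-50)**2) = -60/(-8/3 + 2500) = -60/7492/3 = -60*3/7492 = -45/1873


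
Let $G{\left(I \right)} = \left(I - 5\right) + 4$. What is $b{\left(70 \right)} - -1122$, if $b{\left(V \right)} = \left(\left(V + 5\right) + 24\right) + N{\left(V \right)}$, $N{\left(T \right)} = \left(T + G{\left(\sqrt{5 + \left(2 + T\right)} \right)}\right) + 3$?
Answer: $1293 + \sqrt{77} \approx 1301.8$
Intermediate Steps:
$G{\left(I \right)} = -1 + I$ ($G{\left(I \right)} = \left(-5 + I\right) + 4 = -1 + I$)
$N{\left(T \right)} = 2 + T + \sqrt{7 + T}$ ($N{\left(T \right)} = \left(T + \left(-1 + \sqrt{5 + \left(2 + T\right)}\right)\right) + 3 = \left(T + \left(-1 + \sqrt{7 + T}\right)\right) + 3 = \left(-1 + T + \sqrt{7 + T}\right) + 3 = 2 + T + \sqrt{7 + T}$)
$b{\left(V \right)} = 31 + \sqrt{7 + V} + 2 V$ ($b{\left(V \right)} = \left(\left(V + 5\right) + 24\right) + \left(2 + V + \sqrt{7 + V}\right) = \left(\left(5 + V\right) + 24\right) + \left(2 + V + \sqrt{7 + V}\right) = \left(29 + V\right) + \left(2 + V + \sqrt{7 + V}\right) = 31 + \sqrt{7 + V} + 2 V$)
$b{\left(70 \right)} - -1122 = \left(31 + \sqrt{7 + 70} + 2 \cdot 70\right) - -1122 = \left(31 + \sqrt{77} + 140\right) + 1122 = \left(171 + \sqrt{77}\right) + 1122 = 1293 + \sqrt{77}$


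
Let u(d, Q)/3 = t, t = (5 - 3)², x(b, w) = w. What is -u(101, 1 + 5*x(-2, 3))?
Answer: -12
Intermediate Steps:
t = 4 (t = 2² = 4)
u(d, Q) = 12 (u(d, Q) = 3*4 = 12)
-u(101, 1 + 5*x(-2, 3)) = -1*12 = -12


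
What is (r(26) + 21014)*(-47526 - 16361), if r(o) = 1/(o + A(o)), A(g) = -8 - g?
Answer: -10740107457/8 ≈ -1.3425e+9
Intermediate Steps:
r(o) = -⅛ (r(o) = 1/(o + (-8 - o)) = 1/(-8) = -⅛)
(r(26) + 21014)*(-47526 - 16361) = (-⅛ + 21014)*(-47526 - 16361) = (168111/8)*(-63887) = -10740107457/8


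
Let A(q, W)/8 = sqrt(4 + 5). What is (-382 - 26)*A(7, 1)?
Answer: -9792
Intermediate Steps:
A(q, W) = 24 (A(q, W) = 8*sqrt(4 + 5) = 8*sqrt(9) = 8*3 = 24)
(-382 - 26)*A(7, 1) = (-382 - 26)*24 = -408*24 = -9792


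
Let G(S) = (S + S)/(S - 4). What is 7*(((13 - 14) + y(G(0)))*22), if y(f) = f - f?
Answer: -154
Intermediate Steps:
G(S) = 2*S/(-4 + S) (G(S) = (2*S)/(-4 + S) = 2*S/(-4 + S))
y(f) = 0
7*(((13 - 14) + y(G(0)))*22) = 7*(((13 - 14) + 0)*22) = 7*((-1 + 0)*22) = 7*(-1*22) = 7*(-22) = -154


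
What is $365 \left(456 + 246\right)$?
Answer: $256230$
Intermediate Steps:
$365 \left(456 + 246\right) = 365 \cdot 702 = 256230$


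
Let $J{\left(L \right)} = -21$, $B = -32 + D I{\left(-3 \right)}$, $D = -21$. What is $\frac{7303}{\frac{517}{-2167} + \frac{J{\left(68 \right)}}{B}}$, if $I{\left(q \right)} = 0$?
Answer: $\frac{46038112}{2633} \approx 17485.0$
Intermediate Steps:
$B = -32$ ($B = -32 - 0 = -32 + 0 = -32$)
$\frac{7303}{\frac{517}{-2167} + \frac{J{\left(68 \right)}}{B}} = \frac{7303}{\frac{517}{-2167} - \frac{21}{-32}} = \frac{7303}{517 \left(- \frac{1}{2167}\right) - - \frac{21}{32}} = \frac{7303}{- \frac{47}{197} + \frac{21}{32}} = \frac{7303}{\frac{2633}{6304}} = 7303 \cdot \frac{6304}{2633} = \frac{46038112}{2633}$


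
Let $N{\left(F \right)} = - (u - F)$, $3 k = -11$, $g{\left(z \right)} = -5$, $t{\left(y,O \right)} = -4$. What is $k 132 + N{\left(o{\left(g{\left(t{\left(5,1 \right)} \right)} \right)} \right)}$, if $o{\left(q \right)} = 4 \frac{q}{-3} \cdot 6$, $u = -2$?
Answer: $-442$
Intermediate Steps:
$k = - \frac{11}{3}$ ($k = \frac{1}{3} \left(-11\right) = - \frac{11}{3} \approx -3.6667$)
$o{\left(q \right)} = - 8 q$ ($o{\left(q \right)} = 4 q \left(- \frac{1}{3}\right) 6 = 4 \left(- \frac{q}{3}\right) 6 = - \frac{4 q}{3} \cdot 6 = - 8 q$)
$N{\left(F \right)} = 2 + F$ ($N{\left(F \right)} = - (-2 - F) = 2 + F$)
$k 132 + N{\left(o{\left(g{\left(t{\left(5,1 \right)} \right)} \right)} \right)} = \left(- \frac{11}{3}\right) 132 + \left(2 - -40\right) = -484 + \left(2 + 40\right) = -484 + 42 = -442$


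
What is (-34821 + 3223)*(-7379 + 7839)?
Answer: -14535080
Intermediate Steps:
(-34821 + 3223)*(-7379 + 7839) = -31598*460 = -14535080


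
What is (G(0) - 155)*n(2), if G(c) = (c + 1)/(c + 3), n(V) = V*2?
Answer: -1856/3 ≈ -618.67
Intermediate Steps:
n(V) = 2*V
G(c) = (1 + c)/(3 + c)
(G(0) - 155)*n(2) = ((1 + 0)/(3 + 0) - 155)*(2*2) = (1/3 - 155)*4 = -464/3*4 = -1856/3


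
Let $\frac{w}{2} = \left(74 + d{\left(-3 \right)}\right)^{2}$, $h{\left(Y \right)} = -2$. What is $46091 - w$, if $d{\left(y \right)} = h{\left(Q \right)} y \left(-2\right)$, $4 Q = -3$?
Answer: $38403$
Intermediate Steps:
$Q = - \frac{3}{4}$ ($Q = \frac{1}{4} \left(-3\right) = - \frac{3}{4} \approx -0.75$)
$d{\left(y \right)} = 4 y$ ($d{\left(y \right)} = - 2 y \left(-2\right) = 4 y$)
$w = 7688$ ($w = 2 \left(74 + 4 \left(-3\right)\right)^{2} = 2 \left(74 - 12\right)^{2} = 2 \cdot 62^{2} = 2 \cdot 3844 = 7688$)
$46091 - w = 46091 - 7688 = 38403$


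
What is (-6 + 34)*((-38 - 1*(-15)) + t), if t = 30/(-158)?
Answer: -51296/79 ≈ -649.32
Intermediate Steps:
t = -15/79 (t = 30*(-1/158) = -15/79 ≈ -0.18987)
(-6 + 34)*((-38 - 1*(-15)) + t) = (-6 + 34)*((-38 - 1*(-15)) - 15/79) = 28*((-38 + 15) - 15/79) = 28*(-23 - 15/79) = 28*(-1832/79) = -51296/79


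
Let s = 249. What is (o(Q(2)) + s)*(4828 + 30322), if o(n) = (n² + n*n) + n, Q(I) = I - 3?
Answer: 8787500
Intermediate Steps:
Q(I) = -3 + I
o(n) = n + 2*n² (o(n) = (n² + n²) + n = 2*n² + n = n + 2*n²)
(o(Q(2)) + s)*(4828 + 30322) = ((-3 + 2)*(1 + 2*(-3 + 2)) + 249)*(4828 + 30322) = (-(1 + 2*(-1)) + 249)*35150 = (-(1 - 2) + 249)*35150 = (-1*(-1) + 249)*35150 = (1 + 249)*35150 = 250*35150 = 8787500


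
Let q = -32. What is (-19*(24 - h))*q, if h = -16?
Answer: 24320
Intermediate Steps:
(-19*(24 - h))*q = -19*(24 - 1*(-16))*(-32) = -19*(24 + 16)*(-32) = -19*40*(-32) = -760*(-32) = 24320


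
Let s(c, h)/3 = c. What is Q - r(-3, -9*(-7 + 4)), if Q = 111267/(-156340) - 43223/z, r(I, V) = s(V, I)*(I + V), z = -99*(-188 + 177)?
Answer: -337852935023/170254260 ≈ -1984.4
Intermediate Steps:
s(c, h) = 3*c
z = 1089 (z = -99*(-11) = 1089)
r(I, V) = 3*V*(I + V) (r(I, V) = (3*V)*(I + V) = 3*V*(I + V))
Q = -6878653583/170254260 (Q = 111267/(-156340) - 43223/1089 = 111267*(-1/156340) - 43223*1/1089 = -111267/156340 - 43223/1089 = -6878653583/170254260 ≈ -40.402)
Q - r(-3, -9*(-7 + 4)) = -6878653583/170254260 - 3*(-9*(-7 + 4))*(-3 - 9*(-7 + 4)) = -6878653583/170254260 - 3*(-9*(-3))*(-3 - 9*(-3)) = -6878653583/170254260 - 3*27*(-3 + 27) = -6878653583/170254260 - 3*27*24 = -6878653583/170254260 - 1*1944 = -6878653583/170254260 - 1944 = -337852935023/170254260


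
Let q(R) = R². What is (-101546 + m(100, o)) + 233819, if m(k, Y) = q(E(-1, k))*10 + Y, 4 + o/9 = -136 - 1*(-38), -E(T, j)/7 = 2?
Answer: 133315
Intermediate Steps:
E(T, j) = -14 (E(T, j) = -7*2 = -14)
o = -918 (o = -36 + 9*(-136 - 1*(-38)) = -36 + 9*(-136 + 38) = -36 + 9*(-98) = -36 - 882 = -918)
m(k, Y) = 1960 + Y (m(k, Y) = (-14)²*10 + Y = 196*10 + Y = 1960 + Y)
(-101546 + m(100, o)) + 233819 = (-101546 + (1960 - 918)) + 233819 = (-101546 + 1042) + 233819 = -100504 + 233819 = 133315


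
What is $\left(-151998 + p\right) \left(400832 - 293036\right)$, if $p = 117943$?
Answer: $-3670992780$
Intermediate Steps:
$\left(-151998 + p\right) \left(400832 - 293036\right) = \left(-151998 + 117943\right) \left(400832 - 293036\right) = \left(-34055\right) 107796 = -3670992780$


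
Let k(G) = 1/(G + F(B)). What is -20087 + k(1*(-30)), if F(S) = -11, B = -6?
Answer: -823568/41 ≈ -20087.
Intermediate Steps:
k(G) = 1/(-11 + G) (k(G) = 1/(G - 11) = 1/(-11 + G))
-20087 + k(1*(-30)) = -20087 + 1/(-11 + 1*(-30)) = -20087 + 1/(-11 - 30) = -20087 + 1/(-41) = -20087 - 1/41 = -823568/41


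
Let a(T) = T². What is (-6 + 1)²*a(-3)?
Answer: 225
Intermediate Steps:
(-6 + 1)²*a(-3) = (-6 + 1)²*(-3)² = (-5)²*9 = 25*9 = 225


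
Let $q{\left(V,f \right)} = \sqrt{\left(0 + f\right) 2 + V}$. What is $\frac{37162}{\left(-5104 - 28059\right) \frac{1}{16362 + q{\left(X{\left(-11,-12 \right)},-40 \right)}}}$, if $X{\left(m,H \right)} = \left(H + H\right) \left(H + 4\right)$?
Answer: $- \frac{608044644}{33163} - \frac{148648 \sqrt{7}}{33163} \approx -18347.0$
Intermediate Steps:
$X{\left(m,H \right)} = 2 H \left(4 + H\right)$
$q{\left(V,f \right)} = \sqrt{V + 2 f}$ ($q{\left(V,f \right)} = \sqrt{f 2 + V} = \sqrt{2 f + V} = \sqrt{V + 2 f}$)
$\frac{37162}{\left(-5104 - 28059\right) \frac{1}{16362 + q{\left(X{\left(-11,-12 \right)},-40 \right)}}} = \frac{37162}{\left(-5104 - 28059\right) \frac{1}{16362 + \sqrt{2 \left(-12\right) \left(4 - 12\right) + 2 \left(-40\right)}}} = \frac{37162}{\left(-33163\right) \frac{1}{16362 + \sqrt{2 \left(-12\right) \left(-8\right) - 80}}} = \frac{37162}{\left(-33163\right) \frac{1}{16362 + \sqrt{192 - 80}}} = \frac{37162}{\left(-33163\right) \frac{1}{16362 + \sqrt{112}}} = \frac{37162}{\left(-33163\right) \frac{1}{16362 + 4 \sqrt{7}}} = 37162 \left(- \frac{16362}{33163} - \frac{4 \sqrt{7}}{33163}\right) = - \frac{608044644}{33163} - \frac{148648 \sqrt{7}}{33163}$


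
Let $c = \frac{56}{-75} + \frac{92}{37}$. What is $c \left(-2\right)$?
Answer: $- \frac{9656}{2775} \approx -3.4796$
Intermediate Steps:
$c = \frac{4828}{2775}$ ($c = 56 \left(- \frac{1}{75}\right) + 92 \cdot \frac{1}{37} = - \frac{56}{75} + \frac{92}{37} = \frac{4828}{2775} \approx 1.7398$)
$c \left(-2\right) = \frac{4828}{2775} \left(-2\right) = - \frac{9656}{2775}$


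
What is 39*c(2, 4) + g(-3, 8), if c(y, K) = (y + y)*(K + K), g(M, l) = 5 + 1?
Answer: 1254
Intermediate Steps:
g(M, l) = 6
c(y, K) = 4*K*y (c(y, K) = (2*y)*(2*K) = 4*K*y)
39*c(2, 4) + g(-3, 8) = 39*(4*4*2) + 6 = 39*32 + 6 = 1248 + 6 = 1254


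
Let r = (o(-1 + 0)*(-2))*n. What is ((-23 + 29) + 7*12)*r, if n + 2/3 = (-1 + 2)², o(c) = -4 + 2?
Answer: 120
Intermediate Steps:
o(c) = -2
n = ⅓ (n = -⅔ + (-1 + 2)² = -⅔ + 1² = -⅔ + 1 = ⅓ ≈ 0.33333)
r = 4/3 (r = -2*(-2)*(⅓) = 4*(⅓) = 4/3 ≈ 1.3333)
((-23 + 29) + 7*12)*r = ((-23 + 29) + 7*12)*(4/3) = (6 + 84)*(4/3) = 90*(4/3) = 120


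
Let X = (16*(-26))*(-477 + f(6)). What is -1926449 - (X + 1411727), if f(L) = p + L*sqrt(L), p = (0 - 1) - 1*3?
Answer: -3538272 + 2496*sqrt(6) ≈ -3.5322e+6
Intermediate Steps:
p = -4 (p = -1 - 3 = -4)
f(L) = -4 + L**(3/2) (f(L) = -4 + L*sqrt(L) = -4 + L**(3/2))
X = 200096 - 2496*sqrt(6) (X = (16*(-26))*(-477 + (-4 + 6**(3/2))) = -416*(-477 + (-4 + 6*sqrt(6))) = -416*(-481 + 6*sqrt(6)) = 200096 - 2496*sqrt(6) ≈ 1.9398e+5)
-1926449 - (X + 1411727) = -1926449 - ((200096 - 2496*sqrt(6)) + 1411727) = -1926449 - (1611823 - 2496*sqrt(6)) = -1926449 + (-1611823 + 2496*sqrt(6)) = -3538272 + 2496*sqrt(6)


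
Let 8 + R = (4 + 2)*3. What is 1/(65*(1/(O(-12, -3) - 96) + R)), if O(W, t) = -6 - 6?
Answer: 108/70135 ≈ 0.0015399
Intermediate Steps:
O(W, t) = -12
R = 10 (R = -8 + (4 + 2)*3 = -8 + 6*3 = -8 + 18 = 10)
1/(65*(1/(O(-12, -3) - 96) + R)) = 1/(65*(1/(-12 - 96) + 10)) = 1/(65*(1/(-108) + 10)) = 1/(65*(-1/108 + 10)) = 1/(65*(1079/108)) = 1/(70135/108) = 108/70135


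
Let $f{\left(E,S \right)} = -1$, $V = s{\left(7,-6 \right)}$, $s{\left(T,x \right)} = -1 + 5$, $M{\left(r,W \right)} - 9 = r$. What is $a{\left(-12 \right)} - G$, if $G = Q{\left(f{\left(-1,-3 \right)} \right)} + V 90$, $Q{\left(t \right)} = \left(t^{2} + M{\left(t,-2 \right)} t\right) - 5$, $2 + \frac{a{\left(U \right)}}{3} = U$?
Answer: $-390$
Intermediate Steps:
$M{\left(r,W \right)} = 9 + r$
$s{\left(T,x \right)} = 4$
$V = 4$
$a{\left(U \right)} = -6 + 3 U$
$Q{\left(t \right)} = -5 + t^{2} + t \left(9 + t\right)$ ($Q{\left(t \right)} = \left(t^{2} + \left(9 + t\right) t\right) - 5 = \left(t^{2} + t \left(9 + t\right)\right) - 5 = -5 + t^{2} + t \left(9 + t\right)$)
$G = 348$ ($G = \left(-5 + \left(-1\right)^{2} - \left(9 - 1\right)\right) + 4 \cdot 90 = \left(-5 + 1 - 8\right) + 360 = -12 + 360 = 348$)
$a{\left(-12 \right)} - G = \left(-6 + 3 \left(-12\right)\right) - 348 = \left(-6 - 36\right) - 348 = -42 - 348 = -390$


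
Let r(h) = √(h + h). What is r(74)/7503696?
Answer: √37/3751848 ≈ 1.6213e-6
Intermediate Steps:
r(h) = √2*√h (r(h) = √(2*h) = √2*√h)
r(74)/7503696 = (√2*√74)/7503696 = (2*√37)*(1/7503696) = √37/3751848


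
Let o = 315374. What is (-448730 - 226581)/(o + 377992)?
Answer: -675311/693366 ≈ -0.97396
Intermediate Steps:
(-448730 - 226581)/(o + 377992) = (-448730 - 226581)/(315374 + 377992) = -675311/693366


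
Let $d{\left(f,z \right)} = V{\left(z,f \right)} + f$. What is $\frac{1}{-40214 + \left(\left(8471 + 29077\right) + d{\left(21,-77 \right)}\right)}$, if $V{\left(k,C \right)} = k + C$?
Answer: $- \frac{1}{2701} \approx -0.00037023$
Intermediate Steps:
$V{\left(k,C \right)} = C + k$
$d{\left(f,z \right)} = z + 2 f$ ($d{\left(f,z \right)} = \left(f + z\right) + f = z + 2 f$)
$\frac{1}{-40214 + \left(\left(8471 + 29077\right) + d{\left(21,-77 \right)}\right)} = \frac{1}{-40214 + \left(\left(8471 + 29077\right) + \left(-77 + 2 \cdot 21\right)\right)} = \frac{1}{-40214 + \left(37548 + \left(-77 + 42\right)\right)} = \frac{1}{-40214 + \left(37548 - 35\right)} = \frac{1}{-40214 + 37513} = \frac{1}{-2701} = - \frac{1}{2701}$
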